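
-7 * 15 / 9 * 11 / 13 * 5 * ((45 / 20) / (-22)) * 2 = 10.10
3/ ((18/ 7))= 1.17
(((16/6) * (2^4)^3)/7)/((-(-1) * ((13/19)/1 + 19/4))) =2490368/8673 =287.14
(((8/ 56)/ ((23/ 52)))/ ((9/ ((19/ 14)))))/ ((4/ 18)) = 247/ 1127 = 0.22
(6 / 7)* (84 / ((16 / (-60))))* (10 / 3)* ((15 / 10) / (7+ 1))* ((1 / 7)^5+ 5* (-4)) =226893825 / 67228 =3374.99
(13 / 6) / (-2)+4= 35 / 12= 2.92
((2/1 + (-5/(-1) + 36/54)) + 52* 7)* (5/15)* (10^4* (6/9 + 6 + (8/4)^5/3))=579800000/27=21474074.07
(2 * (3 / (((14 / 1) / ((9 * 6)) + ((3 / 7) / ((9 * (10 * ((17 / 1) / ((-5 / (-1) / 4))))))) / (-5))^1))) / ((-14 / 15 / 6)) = -4957200 / 33311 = -148.82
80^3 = 512000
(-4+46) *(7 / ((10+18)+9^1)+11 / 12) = 3437 / 74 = 46.45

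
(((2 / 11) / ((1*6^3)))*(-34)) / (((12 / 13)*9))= -0.00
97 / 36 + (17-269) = -8975 / 36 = -249.31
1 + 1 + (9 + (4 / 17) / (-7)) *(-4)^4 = 2297.39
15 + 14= 29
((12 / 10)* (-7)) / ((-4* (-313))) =-21 / 3130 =-0.01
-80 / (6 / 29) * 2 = -2320 / 3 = -773.33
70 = 70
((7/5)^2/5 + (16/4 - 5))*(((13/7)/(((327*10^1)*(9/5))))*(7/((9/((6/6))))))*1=-494/3310875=-0.00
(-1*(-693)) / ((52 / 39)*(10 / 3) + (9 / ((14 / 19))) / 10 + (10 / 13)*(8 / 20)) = 11351340 / 97847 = 116.01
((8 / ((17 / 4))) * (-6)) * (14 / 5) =-2688 / 85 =-31.62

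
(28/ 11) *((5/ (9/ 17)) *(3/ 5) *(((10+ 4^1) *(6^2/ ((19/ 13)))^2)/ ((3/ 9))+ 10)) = 4380446168/ 11913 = 367703.03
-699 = -699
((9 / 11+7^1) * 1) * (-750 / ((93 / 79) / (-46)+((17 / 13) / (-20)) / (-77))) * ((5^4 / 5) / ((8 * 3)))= 1234305.06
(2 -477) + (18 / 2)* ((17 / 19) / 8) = -72047 / 152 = -473.99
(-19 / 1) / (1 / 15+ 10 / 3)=-95 / 17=-5.59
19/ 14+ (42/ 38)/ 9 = 1181/ 798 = 1.48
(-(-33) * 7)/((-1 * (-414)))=77/138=0.56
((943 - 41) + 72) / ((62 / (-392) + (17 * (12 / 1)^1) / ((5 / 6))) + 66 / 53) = 50589560 / 12771377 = 3.96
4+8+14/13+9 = 22.08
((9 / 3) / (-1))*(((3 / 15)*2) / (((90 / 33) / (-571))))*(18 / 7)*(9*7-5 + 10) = 7687944 / 175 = 43931.11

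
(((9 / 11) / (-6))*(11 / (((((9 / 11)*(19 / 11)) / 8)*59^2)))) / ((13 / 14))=-6776 / 2579421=-0.00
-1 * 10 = -10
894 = 894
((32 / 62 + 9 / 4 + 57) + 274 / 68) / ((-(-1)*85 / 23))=3093063 / 179180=17.26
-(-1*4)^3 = 64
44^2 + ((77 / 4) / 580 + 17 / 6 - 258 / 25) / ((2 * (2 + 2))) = 538723019 / 278400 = 1935.07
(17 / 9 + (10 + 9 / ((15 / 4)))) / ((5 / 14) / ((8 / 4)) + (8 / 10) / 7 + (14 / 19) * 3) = 342076 / 59931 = 5.71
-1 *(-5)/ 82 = 5/ 82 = 0.06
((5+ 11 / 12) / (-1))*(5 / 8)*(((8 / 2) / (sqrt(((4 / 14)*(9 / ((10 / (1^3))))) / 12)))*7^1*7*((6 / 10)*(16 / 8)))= -3479*sqrt(105) / 6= -5941.52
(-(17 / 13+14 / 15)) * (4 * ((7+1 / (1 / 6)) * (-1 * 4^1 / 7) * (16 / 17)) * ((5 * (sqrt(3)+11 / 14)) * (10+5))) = 11834.77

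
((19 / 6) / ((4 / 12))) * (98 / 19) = 49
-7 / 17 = -0.41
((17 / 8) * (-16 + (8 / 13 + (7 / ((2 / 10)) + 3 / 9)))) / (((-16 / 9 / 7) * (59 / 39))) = -416619 / 3776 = -110.33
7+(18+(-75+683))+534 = 1167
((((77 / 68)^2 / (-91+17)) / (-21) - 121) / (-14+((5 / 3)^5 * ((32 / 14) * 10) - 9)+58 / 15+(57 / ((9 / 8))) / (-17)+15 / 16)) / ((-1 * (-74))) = -352132631235 / 58742147413564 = -0.01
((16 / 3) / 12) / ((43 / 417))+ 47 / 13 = 13291 / 1677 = 7.93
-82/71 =-1.15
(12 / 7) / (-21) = -4 / 49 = -0.08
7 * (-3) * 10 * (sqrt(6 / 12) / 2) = -105 * sqrt(2) / 2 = -74.25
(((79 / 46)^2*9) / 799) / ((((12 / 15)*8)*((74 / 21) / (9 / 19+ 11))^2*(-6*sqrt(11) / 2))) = -490497758415*sqrt(11) / 294114039632512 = -0.01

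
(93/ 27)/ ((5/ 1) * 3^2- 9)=0.10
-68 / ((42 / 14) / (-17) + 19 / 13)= -3757 / 71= -52.92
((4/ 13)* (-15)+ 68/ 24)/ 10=-139/ 780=-0.18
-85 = -85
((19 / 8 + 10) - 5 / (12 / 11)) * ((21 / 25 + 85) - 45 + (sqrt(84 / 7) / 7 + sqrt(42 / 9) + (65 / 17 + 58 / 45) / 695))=187 * sqrt(3) / 84 + 187 * sqrt(42) / 72 + 119446349 / 375300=338.96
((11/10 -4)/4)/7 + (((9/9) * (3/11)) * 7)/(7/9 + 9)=1553/16940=0.09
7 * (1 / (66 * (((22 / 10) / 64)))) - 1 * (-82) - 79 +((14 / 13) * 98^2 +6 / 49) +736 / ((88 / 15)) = 10474.43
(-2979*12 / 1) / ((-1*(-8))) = -8937 / 2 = -4468.50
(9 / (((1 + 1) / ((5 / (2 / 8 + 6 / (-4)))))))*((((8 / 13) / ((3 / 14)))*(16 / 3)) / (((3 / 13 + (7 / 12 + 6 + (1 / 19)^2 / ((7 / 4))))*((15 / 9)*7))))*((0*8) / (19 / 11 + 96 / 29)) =0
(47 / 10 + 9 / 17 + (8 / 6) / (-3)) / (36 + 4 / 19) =139099 / 1052640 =0.13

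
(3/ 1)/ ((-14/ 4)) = -6/ 7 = -0.86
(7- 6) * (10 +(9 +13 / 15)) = 298 / 15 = 19.87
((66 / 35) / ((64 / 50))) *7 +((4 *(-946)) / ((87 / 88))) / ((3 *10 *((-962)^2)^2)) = 11525897720352829 / 1117662809262480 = 10.31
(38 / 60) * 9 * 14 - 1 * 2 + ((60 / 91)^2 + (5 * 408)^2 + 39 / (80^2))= 220562288078479 / 52998400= 4161678.24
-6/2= -3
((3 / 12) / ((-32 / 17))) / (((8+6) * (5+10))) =-17 / 26880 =-0.00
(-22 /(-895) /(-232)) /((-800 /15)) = 33 /16611200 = 0.00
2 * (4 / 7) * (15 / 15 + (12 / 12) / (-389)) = 3104 / 2723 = 1.14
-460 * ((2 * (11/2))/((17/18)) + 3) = -114540/17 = -6737.65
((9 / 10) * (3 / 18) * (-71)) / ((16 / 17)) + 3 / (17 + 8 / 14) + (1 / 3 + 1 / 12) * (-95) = -1996663 / 39360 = -50.73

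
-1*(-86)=86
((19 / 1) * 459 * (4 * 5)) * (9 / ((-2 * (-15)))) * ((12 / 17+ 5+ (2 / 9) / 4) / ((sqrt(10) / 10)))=301473 * sqrt(10)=953341.33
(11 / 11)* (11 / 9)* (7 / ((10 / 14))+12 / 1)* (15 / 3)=1199 / 9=133.22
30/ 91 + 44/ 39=1.46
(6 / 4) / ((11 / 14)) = 21 / 11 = 1.91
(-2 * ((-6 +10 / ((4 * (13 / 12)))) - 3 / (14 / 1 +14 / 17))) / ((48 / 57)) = 80807 / 8736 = 9.25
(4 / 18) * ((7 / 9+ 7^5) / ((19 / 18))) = 605080 / 171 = 3538.48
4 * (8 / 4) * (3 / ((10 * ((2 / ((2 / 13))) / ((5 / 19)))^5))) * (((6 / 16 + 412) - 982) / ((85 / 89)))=-152089875 / 31258179684238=-0.00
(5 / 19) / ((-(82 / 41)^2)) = -5 / 76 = -0.07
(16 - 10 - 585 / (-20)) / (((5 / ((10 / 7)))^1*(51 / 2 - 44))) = -0.54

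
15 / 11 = 1.36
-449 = -449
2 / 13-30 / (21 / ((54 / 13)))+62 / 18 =-1913 / 819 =-2.34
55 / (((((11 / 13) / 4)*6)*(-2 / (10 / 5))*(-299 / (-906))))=-3020 / 23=-131.30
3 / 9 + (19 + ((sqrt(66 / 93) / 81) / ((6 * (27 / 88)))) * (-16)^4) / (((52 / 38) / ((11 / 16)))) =12329 / 1248 + 18833408 * sqrt(682) / 2644083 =195.89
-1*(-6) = 6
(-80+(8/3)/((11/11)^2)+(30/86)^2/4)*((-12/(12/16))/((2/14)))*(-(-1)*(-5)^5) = -150079737500/5547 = -27056019.02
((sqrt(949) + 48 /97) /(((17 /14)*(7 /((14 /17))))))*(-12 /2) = -18.20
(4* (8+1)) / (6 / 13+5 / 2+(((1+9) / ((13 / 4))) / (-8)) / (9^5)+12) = 4251528 / 1766927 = 2.41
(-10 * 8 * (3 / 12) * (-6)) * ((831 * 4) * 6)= 2393280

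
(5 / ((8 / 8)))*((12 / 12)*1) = 5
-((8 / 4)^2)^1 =-4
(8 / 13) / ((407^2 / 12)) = 96 / 2153437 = 0.00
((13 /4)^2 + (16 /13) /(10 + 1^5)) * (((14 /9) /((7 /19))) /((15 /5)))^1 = 154679 /10296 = 15.02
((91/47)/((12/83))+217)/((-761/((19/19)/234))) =-0.00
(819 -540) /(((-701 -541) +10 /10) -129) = -279 /1370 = -0.20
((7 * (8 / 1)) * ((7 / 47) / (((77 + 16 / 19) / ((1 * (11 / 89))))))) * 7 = 573496 / 6186657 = 0.09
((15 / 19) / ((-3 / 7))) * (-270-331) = 21035 / 19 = 1107.11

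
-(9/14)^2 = -81/196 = -0.41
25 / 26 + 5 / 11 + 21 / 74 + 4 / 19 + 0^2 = 192050 / 100529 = 1.91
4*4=16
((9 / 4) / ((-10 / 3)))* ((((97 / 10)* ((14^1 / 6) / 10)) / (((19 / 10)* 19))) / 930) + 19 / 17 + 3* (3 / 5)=2220259771 / 760988000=2.92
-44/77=-4/7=-0.57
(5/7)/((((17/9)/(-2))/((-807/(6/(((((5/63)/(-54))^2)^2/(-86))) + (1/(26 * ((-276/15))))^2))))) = -259727785200000/47060468974110273704333521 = -0.00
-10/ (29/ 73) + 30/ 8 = -2485/ 116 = -21.42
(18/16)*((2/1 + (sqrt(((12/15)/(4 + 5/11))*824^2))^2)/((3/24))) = 268878906/245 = 1097464.92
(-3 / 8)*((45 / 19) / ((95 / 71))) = -1917 / 2888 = -0.66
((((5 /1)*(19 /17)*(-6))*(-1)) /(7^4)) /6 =95 /40817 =0.00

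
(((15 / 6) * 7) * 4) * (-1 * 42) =-2940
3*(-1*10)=-30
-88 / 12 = -22 / 3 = -7.33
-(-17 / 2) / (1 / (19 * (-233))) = -75259 / 2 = -37629.50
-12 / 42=-0.29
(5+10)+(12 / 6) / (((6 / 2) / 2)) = 49 / 3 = 16.33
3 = 3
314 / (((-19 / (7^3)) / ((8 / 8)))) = -107702 / 19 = -5668.53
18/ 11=1.64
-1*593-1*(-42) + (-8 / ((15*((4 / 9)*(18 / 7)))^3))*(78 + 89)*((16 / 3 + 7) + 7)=-180185149 / 324000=-556.13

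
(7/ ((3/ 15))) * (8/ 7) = 40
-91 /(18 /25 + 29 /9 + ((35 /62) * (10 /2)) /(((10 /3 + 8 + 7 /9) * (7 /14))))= -20.64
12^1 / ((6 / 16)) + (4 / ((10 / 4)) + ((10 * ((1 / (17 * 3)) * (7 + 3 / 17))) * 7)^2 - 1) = 487183307 / 3758445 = 129.62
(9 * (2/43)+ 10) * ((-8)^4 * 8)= 14680064/43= 341396.84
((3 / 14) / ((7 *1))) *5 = 15 / 98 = 0.15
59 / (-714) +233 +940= 837463 / 714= 1172.92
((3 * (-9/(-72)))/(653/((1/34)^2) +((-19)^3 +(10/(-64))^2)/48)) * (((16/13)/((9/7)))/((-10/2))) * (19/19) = -229376/2411256142425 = -0.00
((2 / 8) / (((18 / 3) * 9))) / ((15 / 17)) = 17 / 3240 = 0.01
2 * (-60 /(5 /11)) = -264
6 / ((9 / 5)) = 10 / 3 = 3.33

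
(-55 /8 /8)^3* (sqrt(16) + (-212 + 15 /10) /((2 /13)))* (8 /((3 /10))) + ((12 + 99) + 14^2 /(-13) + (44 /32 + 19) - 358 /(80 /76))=97403380241 /4259840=22865.50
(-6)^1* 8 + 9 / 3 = -45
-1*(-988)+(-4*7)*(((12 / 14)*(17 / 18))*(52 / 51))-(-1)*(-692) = 2456 / 9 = 272.89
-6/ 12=-1/ 2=-0.50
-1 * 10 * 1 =-10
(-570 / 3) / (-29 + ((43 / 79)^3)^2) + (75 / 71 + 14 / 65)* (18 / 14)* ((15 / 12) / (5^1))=45287601727836029 / 6500887303836380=6.97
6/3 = 2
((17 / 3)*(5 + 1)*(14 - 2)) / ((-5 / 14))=-5712 / 5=-1142.40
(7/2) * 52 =182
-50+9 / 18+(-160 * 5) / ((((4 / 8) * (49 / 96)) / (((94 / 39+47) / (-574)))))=220.34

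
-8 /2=-4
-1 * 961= -961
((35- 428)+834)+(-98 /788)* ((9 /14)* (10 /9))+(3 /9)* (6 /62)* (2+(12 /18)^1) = 16159019 /36642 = 441.00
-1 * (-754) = 754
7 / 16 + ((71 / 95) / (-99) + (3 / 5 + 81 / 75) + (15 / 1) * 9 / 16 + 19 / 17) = 74602967 / 6395400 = 11.67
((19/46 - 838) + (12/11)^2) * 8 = -18621540/2783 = -6691.17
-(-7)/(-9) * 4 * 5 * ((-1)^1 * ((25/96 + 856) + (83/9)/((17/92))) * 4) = 155281105/2754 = 56383.84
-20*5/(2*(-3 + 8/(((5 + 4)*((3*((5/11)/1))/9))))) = -17.44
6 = 6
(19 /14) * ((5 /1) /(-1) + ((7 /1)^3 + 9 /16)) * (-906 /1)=-46624119 /112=-416286.78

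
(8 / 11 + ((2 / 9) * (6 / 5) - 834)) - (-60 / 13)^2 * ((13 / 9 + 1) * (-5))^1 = -15968374 / 27885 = -572.65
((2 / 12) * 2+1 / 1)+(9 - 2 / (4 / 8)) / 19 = 91 / 57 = 1.60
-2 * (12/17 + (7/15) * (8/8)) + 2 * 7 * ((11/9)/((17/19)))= 16.78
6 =6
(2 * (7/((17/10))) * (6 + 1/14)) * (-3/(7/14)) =-300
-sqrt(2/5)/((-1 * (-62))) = -sqrt(10)/310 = -0.01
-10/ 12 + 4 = 19/ 6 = 3.17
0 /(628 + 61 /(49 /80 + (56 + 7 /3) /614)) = 0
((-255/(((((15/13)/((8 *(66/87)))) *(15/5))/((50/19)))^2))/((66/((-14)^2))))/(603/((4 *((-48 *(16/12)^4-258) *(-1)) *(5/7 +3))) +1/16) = -45606983655833600/457085574747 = -99777.78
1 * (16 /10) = 8 /5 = 1.60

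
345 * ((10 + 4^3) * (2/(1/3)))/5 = 30636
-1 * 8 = -8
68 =68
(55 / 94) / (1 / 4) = 110 / 47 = 2.34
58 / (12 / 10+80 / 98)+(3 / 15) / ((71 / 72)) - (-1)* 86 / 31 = 86282739 / 2718235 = 31.74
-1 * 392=-392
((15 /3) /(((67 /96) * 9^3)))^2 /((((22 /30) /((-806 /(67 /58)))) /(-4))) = 23934976000 /65119099419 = 0.37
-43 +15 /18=-253 /6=-42.17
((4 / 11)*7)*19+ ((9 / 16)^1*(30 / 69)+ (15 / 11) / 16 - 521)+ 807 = 1354839 / 4048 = 334.69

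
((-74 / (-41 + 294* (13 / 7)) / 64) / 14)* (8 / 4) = -37 / 113120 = -0.00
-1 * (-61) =61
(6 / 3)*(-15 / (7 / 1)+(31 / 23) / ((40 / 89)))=5513 / 3220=1.71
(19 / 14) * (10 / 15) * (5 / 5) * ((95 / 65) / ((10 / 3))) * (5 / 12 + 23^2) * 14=2293433 / 780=2940.30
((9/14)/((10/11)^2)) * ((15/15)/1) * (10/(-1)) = -7.78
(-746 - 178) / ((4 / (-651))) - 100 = 150281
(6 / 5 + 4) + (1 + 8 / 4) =41 / 5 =8.20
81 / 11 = 7.36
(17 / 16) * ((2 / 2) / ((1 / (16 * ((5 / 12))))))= 85 / 12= 7.08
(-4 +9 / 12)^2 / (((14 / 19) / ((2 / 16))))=3211 / 1792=1.79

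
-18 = -18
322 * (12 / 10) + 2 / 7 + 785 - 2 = 40939 / 35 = 1169.69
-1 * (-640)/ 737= 0.87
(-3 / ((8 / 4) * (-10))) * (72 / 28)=27 / 70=0.39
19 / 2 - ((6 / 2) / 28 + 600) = -16537 / 28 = -590.61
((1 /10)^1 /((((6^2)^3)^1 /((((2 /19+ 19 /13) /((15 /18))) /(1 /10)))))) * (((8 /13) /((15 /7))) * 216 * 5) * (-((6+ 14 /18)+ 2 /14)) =-37496 /433485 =-0.09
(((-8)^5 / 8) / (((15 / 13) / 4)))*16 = -3407872 / 15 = -227191.47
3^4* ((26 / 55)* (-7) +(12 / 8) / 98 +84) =70471053 / 10780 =6537.20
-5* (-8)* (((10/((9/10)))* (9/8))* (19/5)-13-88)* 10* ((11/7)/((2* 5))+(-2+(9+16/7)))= -1414540/7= -202077.14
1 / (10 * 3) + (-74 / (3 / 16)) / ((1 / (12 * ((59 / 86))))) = -4191317 / 1290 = -3249.08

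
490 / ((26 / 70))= 17150 / 13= 1319.23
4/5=0.80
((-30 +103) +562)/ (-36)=-635/ 36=-17.64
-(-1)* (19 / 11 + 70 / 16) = 537 / 88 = 6.10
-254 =-254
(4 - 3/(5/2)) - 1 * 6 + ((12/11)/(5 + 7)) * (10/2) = -151/55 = -2.75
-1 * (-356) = 356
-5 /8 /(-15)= 1 /24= 0.04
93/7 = 13.29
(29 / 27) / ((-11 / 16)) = -464 / 297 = -1.56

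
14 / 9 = 1.56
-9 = -9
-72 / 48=-3 / 2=-1.50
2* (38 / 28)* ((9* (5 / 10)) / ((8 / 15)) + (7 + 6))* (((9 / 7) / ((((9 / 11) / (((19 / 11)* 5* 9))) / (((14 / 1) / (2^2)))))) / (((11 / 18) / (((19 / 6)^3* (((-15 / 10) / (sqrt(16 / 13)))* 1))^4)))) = 138320203652.45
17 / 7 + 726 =5099 / 7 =728.43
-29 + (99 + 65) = 135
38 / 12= 3.17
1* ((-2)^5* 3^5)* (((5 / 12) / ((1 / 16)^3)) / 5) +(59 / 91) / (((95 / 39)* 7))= -12355338063 / 4655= -2654207.96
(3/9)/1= 1/3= 0.33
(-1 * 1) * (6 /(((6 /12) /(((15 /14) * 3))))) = -270 /7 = -38.57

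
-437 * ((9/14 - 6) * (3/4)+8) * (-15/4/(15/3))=292353/224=1305.15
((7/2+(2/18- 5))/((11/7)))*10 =-875/99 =-8.84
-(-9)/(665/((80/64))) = 9/532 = 0.02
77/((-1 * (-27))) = 77/27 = 2.85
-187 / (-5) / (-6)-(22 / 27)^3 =-1333387 / 196830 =-6.77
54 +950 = 1004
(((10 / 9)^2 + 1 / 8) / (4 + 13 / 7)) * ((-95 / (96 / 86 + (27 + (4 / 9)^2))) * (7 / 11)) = -176345365 / 355810136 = -0.50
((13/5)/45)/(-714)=-13/160650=-0.00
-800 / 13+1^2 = -60.54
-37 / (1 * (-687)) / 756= 37 / 519372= 0.00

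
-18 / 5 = -3.60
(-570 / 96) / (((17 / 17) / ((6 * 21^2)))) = -125685 / 8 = -15710.62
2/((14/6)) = 6/7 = 0.86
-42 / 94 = -21 / 47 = -0.45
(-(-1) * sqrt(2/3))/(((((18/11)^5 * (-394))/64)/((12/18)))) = -0.01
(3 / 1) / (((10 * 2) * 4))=3 / 80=0.04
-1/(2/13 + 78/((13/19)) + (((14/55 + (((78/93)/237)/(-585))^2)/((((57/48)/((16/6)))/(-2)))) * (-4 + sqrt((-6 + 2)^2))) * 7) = -13/1484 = -0.01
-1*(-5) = 5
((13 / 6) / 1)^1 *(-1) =-2.17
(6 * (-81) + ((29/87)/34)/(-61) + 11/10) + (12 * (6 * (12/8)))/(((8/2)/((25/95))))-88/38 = -141894313/295545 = -480.11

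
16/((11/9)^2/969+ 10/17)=73872/2723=27.13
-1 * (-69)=69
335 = 335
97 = 97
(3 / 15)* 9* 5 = 9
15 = 15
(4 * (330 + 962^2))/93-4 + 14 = 3704026/93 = 39828.24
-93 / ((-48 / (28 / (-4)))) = -217 / 16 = -13.56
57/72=19/24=0.79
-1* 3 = -3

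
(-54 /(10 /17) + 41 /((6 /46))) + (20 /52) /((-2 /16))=42794 /195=219.46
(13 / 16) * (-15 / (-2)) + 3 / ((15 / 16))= 1487 / 160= 9.29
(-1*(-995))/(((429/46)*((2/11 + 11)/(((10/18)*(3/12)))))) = 114425/86346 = 1.33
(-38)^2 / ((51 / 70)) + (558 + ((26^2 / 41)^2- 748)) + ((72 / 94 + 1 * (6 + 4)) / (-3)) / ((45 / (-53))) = 374978332076 / 181321065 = 2068.04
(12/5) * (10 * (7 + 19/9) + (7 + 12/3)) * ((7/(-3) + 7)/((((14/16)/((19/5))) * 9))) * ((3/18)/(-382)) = -279376/1160325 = -0.24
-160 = -160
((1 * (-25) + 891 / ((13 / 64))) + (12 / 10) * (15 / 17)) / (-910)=-137731 / 28730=-4.79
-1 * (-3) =3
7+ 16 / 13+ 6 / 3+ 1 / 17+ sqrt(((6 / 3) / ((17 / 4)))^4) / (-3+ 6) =10.36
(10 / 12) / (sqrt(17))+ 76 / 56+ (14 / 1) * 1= 5 * sqrt(17) / 102+ 215 / 14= 15.56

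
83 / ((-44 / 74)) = -3071 / 22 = -139.59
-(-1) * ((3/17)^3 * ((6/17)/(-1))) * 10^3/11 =-162000/918731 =-0.18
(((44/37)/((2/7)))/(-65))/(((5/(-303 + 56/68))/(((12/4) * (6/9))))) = 1582196/204425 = 7.74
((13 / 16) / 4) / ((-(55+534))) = -13 / 37696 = -0.00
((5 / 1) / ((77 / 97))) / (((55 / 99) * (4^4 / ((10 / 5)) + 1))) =291 / 3311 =0.09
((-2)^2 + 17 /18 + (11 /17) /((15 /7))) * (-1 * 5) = -8027 /306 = -26.23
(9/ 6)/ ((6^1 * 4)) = 1/ 16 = 0.06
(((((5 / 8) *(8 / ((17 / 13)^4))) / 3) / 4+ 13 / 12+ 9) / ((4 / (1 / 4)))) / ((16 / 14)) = 11956987 / 21381376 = 0.56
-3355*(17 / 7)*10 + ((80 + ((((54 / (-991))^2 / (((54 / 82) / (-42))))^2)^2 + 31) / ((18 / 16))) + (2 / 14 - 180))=-4779235088961161633953213111849 / 58604340814620182019567423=-81550.87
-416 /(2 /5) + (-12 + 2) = -1050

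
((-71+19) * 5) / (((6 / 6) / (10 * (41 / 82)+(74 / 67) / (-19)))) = -1635660 / 1273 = -1284.89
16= 16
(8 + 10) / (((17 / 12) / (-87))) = -18792 / 17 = -1105.41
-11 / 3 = -3.67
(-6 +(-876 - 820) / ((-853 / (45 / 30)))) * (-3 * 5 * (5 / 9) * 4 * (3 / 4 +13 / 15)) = 138710 / 853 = 162.61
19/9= 2.11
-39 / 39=-1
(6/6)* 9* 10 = 90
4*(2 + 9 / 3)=20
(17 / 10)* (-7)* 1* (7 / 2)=-833 / 20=-41.65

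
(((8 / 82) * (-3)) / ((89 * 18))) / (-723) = 2 / 7914681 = 0.00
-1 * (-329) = 329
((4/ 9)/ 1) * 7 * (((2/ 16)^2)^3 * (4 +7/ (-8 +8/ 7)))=0.00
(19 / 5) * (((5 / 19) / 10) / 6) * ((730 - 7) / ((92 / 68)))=4097 / 460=8.91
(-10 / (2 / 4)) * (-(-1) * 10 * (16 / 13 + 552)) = -1438400 / 13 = -110646.15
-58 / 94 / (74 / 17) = -0.14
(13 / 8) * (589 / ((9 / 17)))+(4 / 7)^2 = 6379433 / 3528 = 1808.23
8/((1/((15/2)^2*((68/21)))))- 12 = 10116/7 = 1445.14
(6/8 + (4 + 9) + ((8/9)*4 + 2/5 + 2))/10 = 3547/1800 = 1.97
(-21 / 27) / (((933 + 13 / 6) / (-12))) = 56 / 5611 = 0.01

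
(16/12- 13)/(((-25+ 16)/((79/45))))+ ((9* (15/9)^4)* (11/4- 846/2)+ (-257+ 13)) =-28601831/972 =-29425.75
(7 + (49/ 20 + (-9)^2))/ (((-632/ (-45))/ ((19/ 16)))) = 309339/ 40448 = 7.65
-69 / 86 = -0.80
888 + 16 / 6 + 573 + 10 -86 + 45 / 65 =54146 / 39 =1388.36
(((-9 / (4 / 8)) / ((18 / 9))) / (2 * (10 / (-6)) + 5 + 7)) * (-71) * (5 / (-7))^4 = 1198125 / 62426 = 19.19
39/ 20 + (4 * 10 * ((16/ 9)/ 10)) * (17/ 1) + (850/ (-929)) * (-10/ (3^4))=185040071/ 1504980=122.95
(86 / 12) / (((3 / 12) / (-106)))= -9116 / 3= -3038.67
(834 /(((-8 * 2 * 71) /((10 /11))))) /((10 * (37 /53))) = -22101 /231176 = -0.10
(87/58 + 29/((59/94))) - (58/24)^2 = 355669/8496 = 41.86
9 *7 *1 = 63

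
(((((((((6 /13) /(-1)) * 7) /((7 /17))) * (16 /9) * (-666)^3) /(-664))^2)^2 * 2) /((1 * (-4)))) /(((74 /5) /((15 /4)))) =-254671847374051405207277688203049369600 /1355457106081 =-187886319848495901647181700.00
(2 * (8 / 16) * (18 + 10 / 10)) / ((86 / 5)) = 95 / 86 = 1.10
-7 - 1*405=-412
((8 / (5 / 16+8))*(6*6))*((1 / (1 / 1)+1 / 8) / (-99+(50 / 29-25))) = -8352 / 26201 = -0.32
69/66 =23/22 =1.05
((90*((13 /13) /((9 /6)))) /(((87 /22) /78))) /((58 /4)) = 68640 /841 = 81.62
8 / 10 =4 / 5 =0.80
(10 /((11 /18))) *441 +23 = 79633 /11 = 7239.36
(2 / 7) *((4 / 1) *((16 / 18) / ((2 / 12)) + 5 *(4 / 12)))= 8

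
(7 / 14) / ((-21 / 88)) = -44 / 21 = -2.10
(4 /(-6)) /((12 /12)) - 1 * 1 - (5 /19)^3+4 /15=-48638 /34295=-1.42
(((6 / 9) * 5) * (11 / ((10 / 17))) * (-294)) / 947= -18326 / 947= -19.35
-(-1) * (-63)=-63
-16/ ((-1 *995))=16/ 995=0.02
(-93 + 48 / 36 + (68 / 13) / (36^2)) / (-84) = 386083 / 353808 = 1.09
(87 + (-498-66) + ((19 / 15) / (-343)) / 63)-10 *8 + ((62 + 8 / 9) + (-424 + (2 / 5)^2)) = -1487700512 / 1620675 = -917.95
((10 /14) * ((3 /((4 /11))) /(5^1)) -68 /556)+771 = 3004843 /3892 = 772.06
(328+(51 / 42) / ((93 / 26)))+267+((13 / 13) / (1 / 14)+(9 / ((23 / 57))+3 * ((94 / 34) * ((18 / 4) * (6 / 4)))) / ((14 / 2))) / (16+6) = 1908716087 / 3199944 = 596.48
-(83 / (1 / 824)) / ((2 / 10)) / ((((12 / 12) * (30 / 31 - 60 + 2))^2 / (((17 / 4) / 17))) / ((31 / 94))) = -1273416295 / 146913728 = -8.67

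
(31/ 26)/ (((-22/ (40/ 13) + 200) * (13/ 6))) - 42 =-27375126/ 651833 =-42.00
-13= -13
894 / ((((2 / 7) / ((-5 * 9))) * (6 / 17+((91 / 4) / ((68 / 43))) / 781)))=-29911487760 / 78889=-379159.17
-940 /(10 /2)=-188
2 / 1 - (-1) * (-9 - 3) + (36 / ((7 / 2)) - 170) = -1188 / 7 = -169.71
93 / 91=1.02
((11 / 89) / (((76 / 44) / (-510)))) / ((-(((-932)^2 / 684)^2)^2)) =1388533593645 / 98957187717311087135872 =0.00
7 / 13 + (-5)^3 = -1618 / 13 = -124.46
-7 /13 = -0.54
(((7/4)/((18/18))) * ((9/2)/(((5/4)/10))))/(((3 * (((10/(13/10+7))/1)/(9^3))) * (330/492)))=52096527/2750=18944.19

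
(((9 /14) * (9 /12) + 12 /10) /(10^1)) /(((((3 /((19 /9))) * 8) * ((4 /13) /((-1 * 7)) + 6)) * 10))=38779 /156096000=0.00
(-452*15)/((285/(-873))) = 20768.21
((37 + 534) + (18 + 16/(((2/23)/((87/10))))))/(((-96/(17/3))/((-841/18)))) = 156537853/25920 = 6039.27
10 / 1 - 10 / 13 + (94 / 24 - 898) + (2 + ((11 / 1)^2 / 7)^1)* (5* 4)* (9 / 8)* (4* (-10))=-19920259 / 1092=-18242.00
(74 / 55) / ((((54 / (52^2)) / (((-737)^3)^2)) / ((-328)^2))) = 156808045165876590896503808 / 135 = 1161541075302789562196325.00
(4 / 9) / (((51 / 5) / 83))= 1660 / 459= 3.62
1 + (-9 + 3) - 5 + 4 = -6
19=19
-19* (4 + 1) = -95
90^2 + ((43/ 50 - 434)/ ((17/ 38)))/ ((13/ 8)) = 41460636/ 5525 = 7504.19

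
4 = 4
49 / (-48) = -49 / 48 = -1.02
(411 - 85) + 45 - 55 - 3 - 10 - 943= -640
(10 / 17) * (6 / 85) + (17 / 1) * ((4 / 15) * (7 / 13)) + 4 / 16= 615971 / 225420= 2.73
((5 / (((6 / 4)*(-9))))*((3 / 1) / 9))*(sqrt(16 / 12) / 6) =-10*sqrt(3) / 729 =-0.02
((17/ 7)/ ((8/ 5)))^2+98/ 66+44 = 4945561/ 103488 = 47.79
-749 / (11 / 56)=-3813.09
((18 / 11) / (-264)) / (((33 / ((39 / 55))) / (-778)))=15171 / 146410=0.10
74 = 74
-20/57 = -0.35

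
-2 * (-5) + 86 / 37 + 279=10779 / 37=291.32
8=8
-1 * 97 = -97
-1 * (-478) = 478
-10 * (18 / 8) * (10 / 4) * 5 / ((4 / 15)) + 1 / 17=-286859 / 272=-1054.63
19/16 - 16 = -237/16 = -14.81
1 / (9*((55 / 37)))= 37 / 495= 0.07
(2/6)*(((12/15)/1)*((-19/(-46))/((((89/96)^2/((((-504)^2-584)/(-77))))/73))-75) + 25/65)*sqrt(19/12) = -84281823101969*sqrt(57)/16412866470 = -38769.21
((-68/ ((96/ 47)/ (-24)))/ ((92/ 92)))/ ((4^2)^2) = 799/ 256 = 3.12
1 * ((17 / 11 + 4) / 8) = 61 / 88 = 0.69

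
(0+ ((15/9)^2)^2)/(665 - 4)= 625/53541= 0.01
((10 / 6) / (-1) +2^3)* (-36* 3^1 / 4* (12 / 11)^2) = -24624 / 121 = -203.50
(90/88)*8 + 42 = 552/11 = 50.18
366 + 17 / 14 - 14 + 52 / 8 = 2518 / 7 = 359.71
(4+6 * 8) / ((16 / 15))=48.75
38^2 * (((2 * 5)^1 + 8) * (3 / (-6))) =-12996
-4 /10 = -0.40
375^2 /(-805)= -28125 /161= -174.69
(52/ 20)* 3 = 39/ 5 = 7.80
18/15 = 1.20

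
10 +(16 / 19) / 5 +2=1156 / 95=12.17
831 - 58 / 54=22408 / 27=829.93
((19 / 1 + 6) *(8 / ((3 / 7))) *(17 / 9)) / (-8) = -110.19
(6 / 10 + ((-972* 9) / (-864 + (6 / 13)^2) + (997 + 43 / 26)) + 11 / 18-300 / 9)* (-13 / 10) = -46336127 / 36495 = -1269.66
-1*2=-2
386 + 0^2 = 386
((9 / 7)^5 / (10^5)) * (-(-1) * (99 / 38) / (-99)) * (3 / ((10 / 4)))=-177147 / 159666500000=-0.00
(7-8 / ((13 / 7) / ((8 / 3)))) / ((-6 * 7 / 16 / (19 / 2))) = 1900 / 117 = 16.24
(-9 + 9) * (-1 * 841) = 0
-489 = -489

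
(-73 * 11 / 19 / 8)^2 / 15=644809 / 346560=1.86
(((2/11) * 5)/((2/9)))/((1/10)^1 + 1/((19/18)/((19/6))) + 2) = 150/187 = 0.80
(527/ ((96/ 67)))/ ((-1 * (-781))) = 35309/ 74976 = 0.47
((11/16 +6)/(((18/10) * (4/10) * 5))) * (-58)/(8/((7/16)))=-108605/18432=-5.89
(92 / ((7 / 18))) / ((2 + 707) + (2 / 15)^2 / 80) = 7452000 / 22333507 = 0.33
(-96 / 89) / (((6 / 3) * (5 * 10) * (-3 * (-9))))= -8 / 20025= -0.00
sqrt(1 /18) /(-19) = -sqrt(2) /114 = -0.01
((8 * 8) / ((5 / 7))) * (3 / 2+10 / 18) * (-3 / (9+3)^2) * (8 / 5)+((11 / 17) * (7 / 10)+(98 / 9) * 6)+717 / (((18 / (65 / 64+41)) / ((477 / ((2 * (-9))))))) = -130110259403 / 2937600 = -44291.35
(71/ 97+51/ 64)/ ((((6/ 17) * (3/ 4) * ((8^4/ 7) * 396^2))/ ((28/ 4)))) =7906003/ 17943805034496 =0.00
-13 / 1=-13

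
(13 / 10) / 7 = 13 / 70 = 0.19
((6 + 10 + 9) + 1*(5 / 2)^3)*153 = 6215.62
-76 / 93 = -0.82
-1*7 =-7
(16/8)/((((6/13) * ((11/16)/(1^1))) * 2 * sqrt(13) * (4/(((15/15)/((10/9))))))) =3 * sqrt(13)/55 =0.20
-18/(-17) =18/17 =1.06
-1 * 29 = -29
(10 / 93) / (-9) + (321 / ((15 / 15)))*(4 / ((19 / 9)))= 9672182 / 15903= 608.20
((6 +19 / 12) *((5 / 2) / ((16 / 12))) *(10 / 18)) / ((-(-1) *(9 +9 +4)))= 2275 / 6336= 0.36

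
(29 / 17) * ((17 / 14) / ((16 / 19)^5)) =71806871 / 14680064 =4.89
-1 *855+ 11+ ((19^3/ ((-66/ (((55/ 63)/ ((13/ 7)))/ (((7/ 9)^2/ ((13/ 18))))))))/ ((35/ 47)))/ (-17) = -58733995/ 69972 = -839.39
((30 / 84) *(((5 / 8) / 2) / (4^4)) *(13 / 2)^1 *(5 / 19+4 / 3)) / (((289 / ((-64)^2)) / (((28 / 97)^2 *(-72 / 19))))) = -19874400 / 981631561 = -0.02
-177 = -177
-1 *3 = -3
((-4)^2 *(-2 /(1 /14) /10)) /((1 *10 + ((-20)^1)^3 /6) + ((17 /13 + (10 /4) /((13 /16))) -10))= 0.03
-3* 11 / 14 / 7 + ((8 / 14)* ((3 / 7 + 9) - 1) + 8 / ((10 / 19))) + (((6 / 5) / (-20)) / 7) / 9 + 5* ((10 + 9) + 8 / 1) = 568444 / 3675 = 154.68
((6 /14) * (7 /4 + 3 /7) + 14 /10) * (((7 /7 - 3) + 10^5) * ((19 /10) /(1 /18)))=7981003.64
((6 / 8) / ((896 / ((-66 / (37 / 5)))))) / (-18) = 55 / 132608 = 0.00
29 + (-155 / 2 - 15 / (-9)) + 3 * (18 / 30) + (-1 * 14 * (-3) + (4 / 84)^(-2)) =13139 / 30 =437.97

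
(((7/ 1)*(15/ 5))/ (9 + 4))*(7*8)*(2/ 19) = 9.52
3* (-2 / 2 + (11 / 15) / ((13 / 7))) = -118 / 65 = -1.82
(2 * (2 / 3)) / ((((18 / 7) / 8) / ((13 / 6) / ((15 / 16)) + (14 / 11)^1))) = 198688 / 13365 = 14.87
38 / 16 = 19 / 8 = 2.38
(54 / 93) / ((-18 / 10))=-10 / 31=-0.32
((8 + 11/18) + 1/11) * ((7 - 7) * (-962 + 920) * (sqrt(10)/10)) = 0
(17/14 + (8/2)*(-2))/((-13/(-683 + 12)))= -63745/182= -350.25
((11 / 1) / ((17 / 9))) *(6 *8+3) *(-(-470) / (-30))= -4653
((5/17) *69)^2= 119025/289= 411.85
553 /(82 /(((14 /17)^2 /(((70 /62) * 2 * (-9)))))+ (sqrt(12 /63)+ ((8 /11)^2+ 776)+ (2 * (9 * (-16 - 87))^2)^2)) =3378434644941546953924469 /18045516557661197962335301044741479 - 108929947742 * sqrt(21) /18045516557661197962335301044741479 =0.00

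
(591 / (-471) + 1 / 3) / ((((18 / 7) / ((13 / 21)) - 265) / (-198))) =-372372 / 532387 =-0.70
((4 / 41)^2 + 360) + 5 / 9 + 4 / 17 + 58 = 418.80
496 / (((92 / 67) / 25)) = 207700 / 23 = 9030.43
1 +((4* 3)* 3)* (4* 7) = 1009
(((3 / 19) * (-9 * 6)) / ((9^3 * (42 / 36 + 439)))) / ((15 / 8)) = -32 / 2258055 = -0.00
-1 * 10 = -10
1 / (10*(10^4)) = 1 / 100000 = 0.00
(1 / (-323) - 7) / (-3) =754 / 323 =2.33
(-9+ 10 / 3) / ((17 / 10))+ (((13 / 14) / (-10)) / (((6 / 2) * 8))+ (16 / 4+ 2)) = 8947 / 3360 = 2.66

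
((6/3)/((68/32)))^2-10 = -2634/289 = -9.11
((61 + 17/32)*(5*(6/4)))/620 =5907/7936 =0.74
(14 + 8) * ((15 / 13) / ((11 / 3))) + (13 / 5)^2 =4447 / 325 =13.68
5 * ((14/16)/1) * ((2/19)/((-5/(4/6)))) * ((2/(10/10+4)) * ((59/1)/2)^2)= -24367/1140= -21.37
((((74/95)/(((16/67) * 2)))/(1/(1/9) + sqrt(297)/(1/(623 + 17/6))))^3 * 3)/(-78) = 7088649509440206987/21292219048991883334664057812544000-1774528555579834665911 * sqrt(33)/76651988576370780004790608125158400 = -0.00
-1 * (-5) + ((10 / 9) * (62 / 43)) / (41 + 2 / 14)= 140405 / 27864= 5.04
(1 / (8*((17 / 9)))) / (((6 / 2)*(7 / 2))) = 3 / 476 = 0.01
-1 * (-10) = 10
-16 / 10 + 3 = 7 / 5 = 1.40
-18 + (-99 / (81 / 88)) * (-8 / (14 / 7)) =3710 / 9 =412.22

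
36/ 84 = 3/ 7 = 0.43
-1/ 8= -0.12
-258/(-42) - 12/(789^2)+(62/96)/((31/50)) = 83486759/11620392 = 7.18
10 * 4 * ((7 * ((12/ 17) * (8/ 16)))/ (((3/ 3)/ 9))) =889.41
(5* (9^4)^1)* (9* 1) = 295245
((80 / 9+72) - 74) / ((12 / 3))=31 / 18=1.72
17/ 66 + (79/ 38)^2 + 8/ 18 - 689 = -97778467/ 142956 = -683.98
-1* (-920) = 920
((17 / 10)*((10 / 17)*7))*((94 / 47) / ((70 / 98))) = 98 / 5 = 19.60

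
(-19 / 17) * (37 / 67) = -703 / 1139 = -0.62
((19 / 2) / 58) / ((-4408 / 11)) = -11 / 26912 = -0.00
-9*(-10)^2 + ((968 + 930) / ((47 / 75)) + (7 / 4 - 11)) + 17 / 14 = 2790825 / 1316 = 2120.69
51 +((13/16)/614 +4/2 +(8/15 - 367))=-46192253/147360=-313.47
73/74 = 0.99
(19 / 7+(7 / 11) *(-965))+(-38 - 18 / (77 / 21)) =-4580 / 7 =-654.29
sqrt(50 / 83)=5 * sqrt(166) / 83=0.78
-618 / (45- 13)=-309 / 16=-19.31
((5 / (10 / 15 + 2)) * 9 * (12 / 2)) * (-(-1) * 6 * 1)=1215 / 2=607.50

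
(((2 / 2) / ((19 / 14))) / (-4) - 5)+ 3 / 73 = -14267 / 2774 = -5.14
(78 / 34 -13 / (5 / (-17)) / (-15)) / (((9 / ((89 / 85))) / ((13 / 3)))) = -0.33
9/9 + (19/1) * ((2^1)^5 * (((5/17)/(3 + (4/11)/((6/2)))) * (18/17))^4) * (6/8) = 820608219852215521/785127645626855521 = 1.05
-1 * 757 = -757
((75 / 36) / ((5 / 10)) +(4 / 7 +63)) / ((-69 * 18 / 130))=-184925 / 26082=-7.09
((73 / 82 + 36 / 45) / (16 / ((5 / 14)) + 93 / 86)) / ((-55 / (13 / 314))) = -35217 / 1269955730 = -0.00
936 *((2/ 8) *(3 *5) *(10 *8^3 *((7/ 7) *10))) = 179712000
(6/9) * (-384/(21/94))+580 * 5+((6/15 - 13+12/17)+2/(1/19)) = 3177659/1785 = 1780.20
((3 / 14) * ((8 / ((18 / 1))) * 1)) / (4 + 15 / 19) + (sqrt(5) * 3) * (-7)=38 / 1911 - 21 * sqrt(5)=-46.94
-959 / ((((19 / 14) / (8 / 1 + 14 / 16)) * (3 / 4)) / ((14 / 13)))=-6672722 / 741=-9005.02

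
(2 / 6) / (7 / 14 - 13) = -2 / 75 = -0.03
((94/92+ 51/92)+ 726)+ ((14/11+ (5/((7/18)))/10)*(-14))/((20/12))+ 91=4033251/5060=797.09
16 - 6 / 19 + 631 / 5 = 13479 / 95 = 141.88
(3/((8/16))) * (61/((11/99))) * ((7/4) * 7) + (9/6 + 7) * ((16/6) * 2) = 242381/6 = 40396.83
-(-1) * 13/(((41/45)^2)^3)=107948953125/4750104241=22.73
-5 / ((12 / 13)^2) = -845 / 144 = -5.87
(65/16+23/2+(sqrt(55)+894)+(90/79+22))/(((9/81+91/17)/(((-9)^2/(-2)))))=-14610541455/2113408- 12393 * sqrt(55)/1672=-6968.23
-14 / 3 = -4.67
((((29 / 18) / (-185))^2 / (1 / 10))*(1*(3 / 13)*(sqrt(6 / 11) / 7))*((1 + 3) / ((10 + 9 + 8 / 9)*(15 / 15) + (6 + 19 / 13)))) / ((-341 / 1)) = -841*sqrt(66) / 862699992000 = -0.00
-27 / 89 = -0.30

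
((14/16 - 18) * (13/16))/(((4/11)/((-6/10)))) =58773/2560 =22.96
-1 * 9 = -9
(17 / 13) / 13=17 / 169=0.10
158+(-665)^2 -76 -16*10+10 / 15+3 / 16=21223097 / 48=442147.85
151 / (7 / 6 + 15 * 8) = 906 / 727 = 1.25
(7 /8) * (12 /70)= 3 /20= 0.15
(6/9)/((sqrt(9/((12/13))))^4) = 32/4563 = 0.01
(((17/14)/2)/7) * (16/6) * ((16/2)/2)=136/147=0.93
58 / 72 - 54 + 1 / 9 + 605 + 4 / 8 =6629 / 12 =552.42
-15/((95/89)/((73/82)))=-19491/1558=-12.51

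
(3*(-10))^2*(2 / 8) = 225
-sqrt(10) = -3.16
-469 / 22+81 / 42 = -1493 / 77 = -19.39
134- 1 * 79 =55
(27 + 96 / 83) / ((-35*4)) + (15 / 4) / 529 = -596349 / 3073490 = -0.19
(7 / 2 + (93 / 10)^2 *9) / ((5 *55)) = 2.84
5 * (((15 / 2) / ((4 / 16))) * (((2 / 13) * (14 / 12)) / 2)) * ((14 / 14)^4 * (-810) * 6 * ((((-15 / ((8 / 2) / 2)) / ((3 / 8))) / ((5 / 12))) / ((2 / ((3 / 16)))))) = 294403.85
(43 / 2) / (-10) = -43 / 20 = -2.15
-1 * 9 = -9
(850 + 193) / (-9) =-1043 / 9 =-115.89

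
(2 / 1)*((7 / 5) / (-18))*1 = -7 / 45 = -0.16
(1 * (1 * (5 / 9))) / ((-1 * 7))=-5 / 63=-0.08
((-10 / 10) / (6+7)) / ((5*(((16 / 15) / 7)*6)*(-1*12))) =0.00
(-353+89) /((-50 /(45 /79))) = 1188 /395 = 3.01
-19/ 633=-0.03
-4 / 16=-1 / 4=-0.25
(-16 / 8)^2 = 4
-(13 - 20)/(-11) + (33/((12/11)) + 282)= 13711/44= 311.61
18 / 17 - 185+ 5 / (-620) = -387765 / 2108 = -183.95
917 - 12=905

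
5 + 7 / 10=57 / 10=5.70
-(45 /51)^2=-225 /289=-0.78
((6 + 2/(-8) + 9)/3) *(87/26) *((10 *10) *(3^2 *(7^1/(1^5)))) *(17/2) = 45812025/52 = 881000.48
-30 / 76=-0.39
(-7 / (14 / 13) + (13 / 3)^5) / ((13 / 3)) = 56879 / 162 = 351.10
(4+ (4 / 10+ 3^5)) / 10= 1237 / 50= 24.74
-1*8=-8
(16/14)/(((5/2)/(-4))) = -64/35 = -1.83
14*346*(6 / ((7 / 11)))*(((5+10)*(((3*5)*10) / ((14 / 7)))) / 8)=6422625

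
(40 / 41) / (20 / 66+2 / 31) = 5115 / 1927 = 2.65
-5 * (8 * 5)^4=-12800000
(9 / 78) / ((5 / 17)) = 51 / 130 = 0.39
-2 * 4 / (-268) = 2 / 67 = 0.03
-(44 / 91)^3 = -85184 / 753571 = -0.11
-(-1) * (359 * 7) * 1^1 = 2513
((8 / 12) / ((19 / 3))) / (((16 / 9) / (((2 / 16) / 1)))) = 9 / 1216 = 0.01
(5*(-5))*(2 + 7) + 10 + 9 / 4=-851 / 4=-212.75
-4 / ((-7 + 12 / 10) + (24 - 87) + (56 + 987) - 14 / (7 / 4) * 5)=-20 / 4671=-0.00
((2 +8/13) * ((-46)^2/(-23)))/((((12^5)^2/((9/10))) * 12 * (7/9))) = -391/1043422248960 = -0.00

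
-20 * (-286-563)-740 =16240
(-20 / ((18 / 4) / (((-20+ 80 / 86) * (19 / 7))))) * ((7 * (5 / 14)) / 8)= 71.89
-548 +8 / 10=-2736 / 5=-547.20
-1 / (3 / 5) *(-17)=85 / 3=28.33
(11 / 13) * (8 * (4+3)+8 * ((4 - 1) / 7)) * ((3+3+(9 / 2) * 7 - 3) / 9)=192.76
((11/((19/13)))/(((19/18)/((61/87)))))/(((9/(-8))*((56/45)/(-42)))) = 1570140/10469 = 149.98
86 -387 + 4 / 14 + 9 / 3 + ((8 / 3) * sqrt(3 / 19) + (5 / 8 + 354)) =8 * sqrt(57) / 57 + 3187 / 56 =57.97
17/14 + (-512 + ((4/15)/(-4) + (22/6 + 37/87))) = -3086171/6090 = -506.76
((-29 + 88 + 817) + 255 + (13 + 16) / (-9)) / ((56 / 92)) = 16675 / 9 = 1852.78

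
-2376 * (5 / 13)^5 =-7425000 / 371293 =-20.00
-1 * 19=-19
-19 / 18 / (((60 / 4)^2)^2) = -19 / 911250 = -0.00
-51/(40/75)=-765/8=-95.62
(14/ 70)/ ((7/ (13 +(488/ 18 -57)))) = -152/ 315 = -0.48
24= 24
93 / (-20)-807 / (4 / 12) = -48513 / 20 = -2425.65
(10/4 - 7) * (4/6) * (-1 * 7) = 21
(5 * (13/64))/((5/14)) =91/32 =2.84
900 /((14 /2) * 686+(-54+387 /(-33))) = 9900 /52099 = 0.19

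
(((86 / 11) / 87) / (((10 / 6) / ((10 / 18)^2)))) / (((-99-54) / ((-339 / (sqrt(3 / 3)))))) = 48590 / 1317789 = 0.04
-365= -365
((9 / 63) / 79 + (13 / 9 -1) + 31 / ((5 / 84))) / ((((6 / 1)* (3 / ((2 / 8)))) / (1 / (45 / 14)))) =12971213 / 5759100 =2.25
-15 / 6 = -2.50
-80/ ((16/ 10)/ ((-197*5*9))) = 443250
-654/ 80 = -327/ 40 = -8.18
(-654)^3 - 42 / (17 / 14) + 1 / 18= -279726298.53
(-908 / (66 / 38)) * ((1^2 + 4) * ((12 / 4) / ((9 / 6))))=-172520 / 33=-5227.88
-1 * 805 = -805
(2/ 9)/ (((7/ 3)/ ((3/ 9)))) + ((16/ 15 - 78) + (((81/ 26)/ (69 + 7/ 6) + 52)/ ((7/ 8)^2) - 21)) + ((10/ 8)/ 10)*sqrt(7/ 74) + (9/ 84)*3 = -1429030481/ 48271860 + sqrt(518)/ 592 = -29.57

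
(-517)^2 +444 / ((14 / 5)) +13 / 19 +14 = 35572480 / 133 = 267462.26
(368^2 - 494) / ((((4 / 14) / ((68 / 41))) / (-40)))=-1284533600 / 41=-31330087.80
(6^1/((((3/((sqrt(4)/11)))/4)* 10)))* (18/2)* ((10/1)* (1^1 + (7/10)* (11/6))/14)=2.14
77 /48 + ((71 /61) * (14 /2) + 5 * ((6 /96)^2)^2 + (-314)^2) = 1182587458451 /11993088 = 98605.75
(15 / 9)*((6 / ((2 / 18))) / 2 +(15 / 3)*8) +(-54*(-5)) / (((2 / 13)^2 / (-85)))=-5817155 / 6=-969525.83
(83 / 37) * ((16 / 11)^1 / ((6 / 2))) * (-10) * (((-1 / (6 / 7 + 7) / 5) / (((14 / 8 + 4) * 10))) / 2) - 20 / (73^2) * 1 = -0.00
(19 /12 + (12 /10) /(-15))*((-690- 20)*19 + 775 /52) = -63203591 /3120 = -20257.56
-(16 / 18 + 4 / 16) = -41 / 36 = -1.14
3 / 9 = 1 / 3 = 0.33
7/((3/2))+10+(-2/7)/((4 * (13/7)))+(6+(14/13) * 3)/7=8707/546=15.95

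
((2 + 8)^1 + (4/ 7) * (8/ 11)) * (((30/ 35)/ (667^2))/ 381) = 1604/ 30453986717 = 0.00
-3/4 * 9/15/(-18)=1/40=0.02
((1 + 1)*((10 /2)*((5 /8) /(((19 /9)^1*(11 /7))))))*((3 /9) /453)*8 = 350 /31559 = 0.01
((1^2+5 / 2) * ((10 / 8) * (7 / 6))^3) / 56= 42875 / 221184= 0.19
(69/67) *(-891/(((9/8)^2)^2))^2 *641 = 29928925954048/146529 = 204252577.67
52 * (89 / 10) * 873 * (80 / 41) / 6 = 5386992 / 41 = 131390.05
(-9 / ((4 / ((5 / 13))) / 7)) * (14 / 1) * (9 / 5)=-3969 / 26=-152.65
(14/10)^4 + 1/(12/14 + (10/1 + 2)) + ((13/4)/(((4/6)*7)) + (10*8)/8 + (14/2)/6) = 4971479/315000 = 15.78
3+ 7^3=346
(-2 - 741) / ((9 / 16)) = -11888 / 9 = -1320.89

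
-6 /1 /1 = -6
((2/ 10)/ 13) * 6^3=3.32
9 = 9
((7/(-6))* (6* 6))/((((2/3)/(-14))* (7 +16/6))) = 2646/29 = 91.24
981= 981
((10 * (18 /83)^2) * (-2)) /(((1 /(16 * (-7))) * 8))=90720 /6889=13.17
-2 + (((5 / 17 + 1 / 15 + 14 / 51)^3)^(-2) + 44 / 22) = 377149515625 / 24794911296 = 15.21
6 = 6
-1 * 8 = -8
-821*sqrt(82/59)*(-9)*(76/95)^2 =118224*sqrt(4838)/1475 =5575.02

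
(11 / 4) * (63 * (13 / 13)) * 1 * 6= 2079 / 2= 1039.50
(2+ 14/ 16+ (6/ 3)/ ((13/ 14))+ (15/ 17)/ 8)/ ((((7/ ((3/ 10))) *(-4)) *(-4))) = 1947/ 141440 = 0.01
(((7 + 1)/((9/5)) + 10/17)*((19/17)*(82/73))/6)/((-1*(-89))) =599830/50696091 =0.01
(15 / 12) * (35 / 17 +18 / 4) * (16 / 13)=2230 / 221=10.09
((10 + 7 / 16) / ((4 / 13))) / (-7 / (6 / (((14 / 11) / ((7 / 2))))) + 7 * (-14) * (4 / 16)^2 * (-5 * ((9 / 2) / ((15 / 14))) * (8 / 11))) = 71643 / 196672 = 0.36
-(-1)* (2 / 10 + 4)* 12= 252 / 5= 50.40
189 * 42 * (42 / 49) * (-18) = -122472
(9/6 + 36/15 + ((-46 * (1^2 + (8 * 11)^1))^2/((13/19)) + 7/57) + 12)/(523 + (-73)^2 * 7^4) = 181519972609/94814299320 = 1.91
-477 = -477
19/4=4.75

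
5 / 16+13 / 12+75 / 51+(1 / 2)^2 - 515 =-417697 / 816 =-511.88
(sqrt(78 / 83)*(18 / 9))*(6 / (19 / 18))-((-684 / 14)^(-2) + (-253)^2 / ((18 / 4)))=-1663721977 / 116964 + 216*sqrt(6474) / 1577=-14213.20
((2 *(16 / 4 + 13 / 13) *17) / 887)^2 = 0.04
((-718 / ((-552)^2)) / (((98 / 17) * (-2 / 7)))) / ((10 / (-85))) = -103751 / 8531712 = -0.01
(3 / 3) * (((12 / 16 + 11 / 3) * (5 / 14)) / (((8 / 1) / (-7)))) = -1.38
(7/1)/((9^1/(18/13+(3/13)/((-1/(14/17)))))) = 616/663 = 0.93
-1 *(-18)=18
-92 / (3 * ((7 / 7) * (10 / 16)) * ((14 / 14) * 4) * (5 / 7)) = -1288 / 75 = -17.17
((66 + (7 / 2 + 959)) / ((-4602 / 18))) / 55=-561 / 7670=-0.07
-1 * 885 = -885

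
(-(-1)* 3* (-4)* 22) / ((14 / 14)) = -264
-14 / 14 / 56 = -1 / 56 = -0.02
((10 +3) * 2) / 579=26 / 579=0.04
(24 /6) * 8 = 32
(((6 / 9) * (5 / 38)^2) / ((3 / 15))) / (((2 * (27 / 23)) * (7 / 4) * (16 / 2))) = 0.00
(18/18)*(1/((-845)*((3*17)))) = -1/43095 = -0.00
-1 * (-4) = 4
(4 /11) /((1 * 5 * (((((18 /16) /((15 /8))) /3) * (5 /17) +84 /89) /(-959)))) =-5803868 /83435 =-69.56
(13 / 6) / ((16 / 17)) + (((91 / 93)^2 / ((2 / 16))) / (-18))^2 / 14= 448870518655 / 193895080992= 2.32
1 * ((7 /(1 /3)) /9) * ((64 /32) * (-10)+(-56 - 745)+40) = -5467 /3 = -1822.33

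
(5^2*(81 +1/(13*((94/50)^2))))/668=29083775/9591478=3.03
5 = 5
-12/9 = -4/3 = -1.33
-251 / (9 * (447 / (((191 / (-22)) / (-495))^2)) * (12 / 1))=-9156731 / 5725152219600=-0.00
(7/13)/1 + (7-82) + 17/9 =-8491/117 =-72.57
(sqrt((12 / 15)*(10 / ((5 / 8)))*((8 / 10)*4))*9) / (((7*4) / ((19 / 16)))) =171 / 70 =2.44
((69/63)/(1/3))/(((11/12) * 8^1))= 69/154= 0.45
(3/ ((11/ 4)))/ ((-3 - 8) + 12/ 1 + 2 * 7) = 4/ 55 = 0.07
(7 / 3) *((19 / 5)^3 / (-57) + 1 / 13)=-30226 / 14625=-2.07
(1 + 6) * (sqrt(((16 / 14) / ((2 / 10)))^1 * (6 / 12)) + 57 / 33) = 2 * sqrt(35) + 133 / 11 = 23.92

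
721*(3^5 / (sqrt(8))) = 175203*sqrt(2) / 4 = 61943.61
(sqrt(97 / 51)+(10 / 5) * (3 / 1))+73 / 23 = sqrt(4947) / 51+211 / 23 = 10.55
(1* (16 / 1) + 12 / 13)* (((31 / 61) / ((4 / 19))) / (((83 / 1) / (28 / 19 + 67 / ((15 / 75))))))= 10900065 / 65819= 165.61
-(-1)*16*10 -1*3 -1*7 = 150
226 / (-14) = -16.14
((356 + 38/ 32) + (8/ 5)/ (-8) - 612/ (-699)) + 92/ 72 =60249463/ 167760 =359.14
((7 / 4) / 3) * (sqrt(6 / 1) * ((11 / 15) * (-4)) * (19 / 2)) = -1463 * sqrt(6) / 90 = -39.82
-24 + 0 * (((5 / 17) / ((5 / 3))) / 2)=-24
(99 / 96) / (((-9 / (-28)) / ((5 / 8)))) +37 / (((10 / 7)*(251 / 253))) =6773767 / 240960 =28.11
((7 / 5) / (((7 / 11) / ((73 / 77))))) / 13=73 / 455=0.16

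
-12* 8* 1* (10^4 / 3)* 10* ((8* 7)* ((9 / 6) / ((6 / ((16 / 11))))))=-716800000 / 11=-65163636.36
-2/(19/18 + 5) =-36/109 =-0.33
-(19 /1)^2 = -361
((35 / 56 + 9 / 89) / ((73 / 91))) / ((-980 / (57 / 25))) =-383097 / 181916000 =-0.00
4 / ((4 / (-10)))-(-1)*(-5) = -15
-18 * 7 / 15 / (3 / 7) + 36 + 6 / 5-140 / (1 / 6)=-4112 / 5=-822.40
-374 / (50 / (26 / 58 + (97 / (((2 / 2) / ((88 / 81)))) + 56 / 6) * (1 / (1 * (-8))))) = 12203807 / 117450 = 103.91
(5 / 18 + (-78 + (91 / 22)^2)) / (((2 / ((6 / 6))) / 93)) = -8184899 / 2904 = -2818.49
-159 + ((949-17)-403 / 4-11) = 2645 / 4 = 661.25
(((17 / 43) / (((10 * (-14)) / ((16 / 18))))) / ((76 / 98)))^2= 14161 / 1351665225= 0.00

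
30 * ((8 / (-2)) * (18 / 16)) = -135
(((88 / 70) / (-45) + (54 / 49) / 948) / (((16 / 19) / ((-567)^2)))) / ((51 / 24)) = -645996789 / 134300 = -4810.10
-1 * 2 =-2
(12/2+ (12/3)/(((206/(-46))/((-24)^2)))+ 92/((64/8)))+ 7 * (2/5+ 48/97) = -49027987/99910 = -490.72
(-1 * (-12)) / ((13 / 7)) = 84 / 13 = 6.46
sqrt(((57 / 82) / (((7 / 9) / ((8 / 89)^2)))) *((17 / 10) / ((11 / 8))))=24 *sqrt(30591330) / 1404865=0.09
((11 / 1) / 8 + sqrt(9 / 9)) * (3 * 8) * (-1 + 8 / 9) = -19 / 3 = -6.33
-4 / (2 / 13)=-26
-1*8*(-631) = 5048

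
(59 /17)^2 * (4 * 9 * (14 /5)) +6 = 1220.13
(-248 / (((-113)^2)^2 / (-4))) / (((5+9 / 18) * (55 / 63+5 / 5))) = 62496 / 105817737289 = 0.00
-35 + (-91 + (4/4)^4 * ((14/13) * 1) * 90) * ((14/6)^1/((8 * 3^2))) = -97741/2808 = -34.81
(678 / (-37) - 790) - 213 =-37789 / 37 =-1021.32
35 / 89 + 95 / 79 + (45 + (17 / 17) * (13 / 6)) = 2057093 / 42186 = 48.76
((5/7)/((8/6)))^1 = 15/28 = 0.54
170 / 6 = 85 / 3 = 28.33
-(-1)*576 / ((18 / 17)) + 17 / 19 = 10353 / 19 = 544.89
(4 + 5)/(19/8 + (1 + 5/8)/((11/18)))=792/443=1.79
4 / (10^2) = 1 / 25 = 0.04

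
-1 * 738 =-738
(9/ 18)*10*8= 40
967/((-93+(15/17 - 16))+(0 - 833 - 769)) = -0.57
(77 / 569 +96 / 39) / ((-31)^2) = 19209 / 7108517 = 0.00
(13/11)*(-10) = -130/11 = -11.82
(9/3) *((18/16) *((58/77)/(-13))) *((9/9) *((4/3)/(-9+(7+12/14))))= 261/1144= 0.23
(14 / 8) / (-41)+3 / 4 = 0.71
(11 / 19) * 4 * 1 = 44 / 19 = 2.32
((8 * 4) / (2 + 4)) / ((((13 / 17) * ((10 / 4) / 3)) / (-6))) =-3264 / 65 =-50.22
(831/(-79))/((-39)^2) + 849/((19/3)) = 134.05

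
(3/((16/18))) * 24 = 81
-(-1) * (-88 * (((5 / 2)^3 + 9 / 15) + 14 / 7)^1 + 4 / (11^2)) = -970279 / 605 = -1603.77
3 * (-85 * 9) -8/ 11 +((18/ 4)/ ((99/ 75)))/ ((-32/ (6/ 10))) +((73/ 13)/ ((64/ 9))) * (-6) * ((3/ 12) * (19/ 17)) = -714788693/ 311168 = -2297.12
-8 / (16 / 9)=-9 / 2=-4.50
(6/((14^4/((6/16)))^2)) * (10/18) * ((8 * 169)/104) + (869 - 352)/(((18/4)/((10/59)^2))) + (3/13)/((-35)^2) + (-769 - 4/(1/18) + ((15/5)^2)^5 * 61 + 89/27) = 5194780218941471206742413/1442531854465228800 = 3601154.60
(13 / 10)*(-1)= -13 / 10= -1.30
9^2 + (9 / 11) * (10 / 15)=897 / 11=81.55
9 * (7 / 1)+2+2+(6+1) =74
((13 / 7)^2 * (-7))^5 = -137858491849 / 16807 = -8202444.92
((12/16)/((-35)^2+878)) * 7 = 7/2804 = 0.00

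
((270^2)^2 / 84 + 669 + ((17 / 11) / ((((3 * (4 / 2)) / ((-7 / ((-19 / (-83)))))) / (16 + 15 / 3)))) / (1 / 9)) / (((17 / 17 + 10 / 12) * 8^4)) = 8424.98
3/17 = 0.18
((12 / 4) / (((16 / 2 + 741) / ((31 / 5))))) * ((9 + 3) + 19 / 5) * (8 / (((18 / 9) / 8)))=235104 / 18725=12.56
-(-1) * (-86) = -86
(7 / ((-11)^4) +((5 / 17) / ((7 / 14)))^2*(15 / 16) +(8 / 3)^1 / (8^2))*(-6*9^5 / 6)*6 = -129862.65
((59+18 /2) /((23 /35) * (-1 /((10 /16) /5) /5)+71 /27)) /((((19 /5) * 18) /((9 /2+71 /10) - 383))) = -33147450 /141683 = -233.96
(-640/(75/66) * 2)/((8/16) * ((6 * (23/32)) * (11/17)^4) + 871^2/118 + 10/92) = -20426227171328/116595742627605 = -0.18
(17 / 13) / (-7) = -17 / 91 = -0.19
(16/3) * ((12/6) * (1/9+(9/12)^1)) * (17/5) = 4216/135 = 31.23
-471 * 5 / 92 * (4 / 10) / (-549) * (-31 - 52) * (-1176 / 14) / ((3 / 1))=182434 / 4209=43.34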